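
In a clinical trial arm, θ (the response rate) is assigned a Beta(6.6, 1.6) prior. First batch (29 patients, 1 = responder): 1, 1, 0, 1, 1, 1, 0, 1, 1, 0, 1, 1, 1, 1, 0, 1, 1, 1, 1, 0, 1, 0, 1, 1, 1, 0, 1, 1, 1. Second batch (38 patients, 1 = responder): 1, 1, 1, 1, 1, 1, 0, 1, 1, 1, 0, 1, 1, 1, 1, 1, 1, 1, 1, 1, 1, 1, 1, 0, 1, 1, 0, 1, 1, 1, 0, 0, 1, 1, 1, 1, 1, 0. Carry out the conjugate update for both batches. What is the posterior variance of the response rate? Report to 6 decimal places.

0.002158

The Beta prior is conjugate to a Binomial/Bernoulli likelihood; the update adds successes to α and failures to β.
After batch 1: Beta(6.6+22, 1.6+7) = Beta(28.6, 8.6).
After batch 2: Beta(28.6+31, 8.6+7) = Beta(59.6, 15.6).
Var = αβ/((α+β)²(α+β+1)) = 59.6·15.6/(75.2²·76.2) = 0.002158.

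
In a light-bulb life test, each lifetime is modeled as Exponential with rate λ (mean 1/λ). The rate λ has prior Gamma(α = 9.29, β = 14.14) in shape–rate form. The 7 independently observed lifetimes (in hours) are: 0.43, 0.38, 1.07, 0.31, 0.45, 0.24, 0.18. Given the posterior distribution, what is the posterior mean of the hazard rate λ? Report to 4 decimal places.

0.9471

With a Gamma(shape α, rate β) prior on the exponential rate λ, the posterior after n observations with total T = Σxᵢ is Gamma(α+n, β+T).
Sum of observations T = 3.06 hours; n = 7.
Posterior: Gamma(9.29+7, 14.14+3.06) = Gamma(16.29, 17.20).
Posterior mean of λ = α/β = 16.29/17.20 = 0.9471.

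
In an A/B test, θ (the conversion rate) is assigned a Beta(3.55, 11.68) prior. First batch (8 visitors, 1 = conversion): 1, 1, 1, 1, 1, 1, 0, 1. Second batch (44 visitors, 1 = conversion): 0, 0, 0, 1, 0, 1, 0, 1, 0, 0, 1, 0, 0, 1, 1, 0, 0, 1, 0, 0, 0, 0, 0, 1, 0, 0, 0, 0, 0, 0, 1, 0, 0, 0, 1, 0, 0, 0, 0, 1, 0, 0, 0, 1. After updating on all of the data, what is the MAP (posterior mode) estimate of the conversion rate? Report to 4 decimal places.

The Beta prior is conjugate to a Binomial/Bernoulli likelihood; the update adds successes to α and failures to β.
After batch 1: Beta(3.55+7, 11.68+1) = Beta(10.55, 12.68).
After batch 2: Beta(10.55+12, 12.68+32) = Beta(22.55, 44.68).
Mode of Beta(a,b) for a,b>1 is (a−1)/(a+b−2) = 21.55/65.23 = 0.3304.

0.3304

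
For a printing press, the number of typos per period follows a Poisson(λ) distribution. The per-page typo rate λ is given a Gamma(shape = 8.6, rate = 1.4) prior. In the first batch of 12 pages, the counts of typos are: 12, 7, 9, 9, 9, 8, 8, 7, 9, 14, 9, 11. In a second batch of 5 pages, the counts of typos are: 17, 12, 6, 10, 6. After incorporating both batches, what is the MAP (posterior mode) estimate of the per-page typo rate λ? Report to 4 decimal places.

With a Gamma(shape α, rate β) prior, the Poisson likelihood is conjugate: the posterior is Gamma(α + ΣXᵢ, β + n).
Batch 1: sum of counts S = 112 over n = 12 pages.
After batch 1: Gamma(α+S, β+n) = Gamma(8.6+112, 1.4+12) = Gamma(120.6, 13.4).
Batch 2: sum of counts S = 51 over n = 5 pages.
After batch 2: Gamma(α+S, β+n) = Gamma(120.6+51, 13.4+5) = Gamma(171.6, 18.4).
Mode of Gamma(α,β) for α≥1 is (α−1)/β = 170.6/18.4 = 9.2717.

9.2717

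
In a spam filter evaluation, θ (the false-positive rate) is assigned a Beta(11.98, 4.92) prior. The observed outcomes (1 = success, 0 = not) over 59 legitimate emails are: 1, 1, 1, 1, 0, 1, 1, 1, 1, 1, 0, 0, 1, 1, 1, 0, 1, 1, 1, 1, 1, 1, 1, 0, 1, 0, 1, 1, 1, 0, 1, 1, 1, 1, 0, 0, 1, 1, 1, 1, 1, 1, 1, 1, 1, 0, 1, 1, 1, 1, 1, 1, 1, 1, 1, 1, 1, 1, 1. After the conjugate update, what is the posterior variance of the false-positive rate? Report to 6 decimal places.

0.002054

The Beta prior is conjugate to a Binomial/Bernoulli likelihood; the update adds successes to α and failures to β.
Posterior: Beta(α+k, β+n−k) = Beta(11.98+49, 4.92+10) = Beta(60.98, 14.92).
Var = αβ/((α+β)²(α+β+1)) = 60.98·14.92/(75.90²·76.90) = 0.002054.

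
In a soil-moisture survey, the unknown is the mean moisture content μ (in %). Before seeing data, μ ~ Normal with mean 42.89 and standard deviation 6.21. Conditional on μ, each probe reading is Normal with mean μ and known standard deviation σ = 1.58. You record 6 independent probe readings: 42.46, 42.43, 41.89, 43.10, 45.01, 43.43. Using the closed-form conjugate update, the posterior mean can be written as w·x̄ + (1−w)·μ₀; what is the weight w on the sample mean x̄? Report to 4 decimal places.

For Normal data with known variance σ², a Normal(μ₀, σ₀²) prior on μ is conjugate. Posterior precision = 1/σ₀² + n/σ²; posterior mean is the precision-weighted average of μ₀ and x̄.
σ₀² = 6.21² = 38.5641, σ² = 1.58² = 2.4964. Prior precision 1/σ₀² = 1/38.5641; data precision n/σ² = 6/2.4964.
w = (n/σ²)/(1/σ₀² + n/σ²) = n·σ₀²/(σ² + n·σ₀²) = 6·38.5641/(2.4964 + 6·38.5641) = 231.3846/233.881 = 0.9893.

0.9893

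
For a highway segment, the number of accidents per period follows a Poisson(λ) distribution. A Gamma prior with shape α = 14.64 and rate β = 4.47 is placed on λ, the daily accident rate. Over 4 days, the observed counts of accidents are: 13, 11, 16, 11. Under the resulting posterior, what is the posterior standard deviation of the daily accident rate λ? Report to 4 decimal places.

0.9565

With a Gamma(shape α, rate β) prior, the Poisson likelihood is conjugate: the posterior is Gamma(α + ΣXᵢ, β + n).
Sum of counts S = 51 over n = 4 days.
Posterior: Gamma(α+S, β+n) = Gamma(14.64+51, 4.47+4) = Gamma(65.64, 8.47).
SD = √α/β = √65.64/8.47 = 0.9565.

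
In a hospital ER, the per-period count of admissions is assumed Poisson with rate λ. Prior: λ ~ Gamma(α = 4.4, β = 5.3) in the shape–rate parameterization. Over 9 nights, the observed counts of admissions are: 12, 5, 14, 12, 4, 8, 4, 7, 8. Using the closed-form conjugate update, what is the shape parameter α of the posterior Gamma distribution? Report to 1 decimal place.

78.4

With a Gamma(shape α, rate β) prior, the Poisson likelihood is conjugate: the posterior is Gamma(α + ΣXᵢ, β + n).
Sum of counts S = 74 over n = 9 nights.
Posterior: Gamma(α+S, β+n) = Gamma(4.4+74, 5.3+9) = Gamma(78.4, 14.3).
Posterior α = 78.4.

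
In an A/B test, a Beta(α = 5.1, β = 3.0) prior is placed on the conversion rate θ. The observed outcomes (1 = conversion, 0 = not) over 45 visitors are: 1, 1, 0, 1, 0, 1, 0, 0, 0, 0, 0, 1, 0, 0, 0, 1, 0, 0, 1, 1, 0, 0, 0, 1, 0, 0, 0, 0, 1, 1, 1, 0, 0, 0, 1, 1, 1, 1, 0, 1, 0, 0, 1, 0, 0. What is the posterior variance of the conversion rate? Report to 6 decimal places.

0.004543

The Beta prior is conjugate to a Binomial/Bernoulli likelihood; the update adds successes to α and failures to β.
Posterior: Beta(α+k, β+n−k) = Beta(5.1+18, 3.0+27) = Beta(23.1, 30.0).
Var = αβ/((α+β)²(α+β+1)) = 23.1·30.0/(53.1²·54.1) = 0.004543.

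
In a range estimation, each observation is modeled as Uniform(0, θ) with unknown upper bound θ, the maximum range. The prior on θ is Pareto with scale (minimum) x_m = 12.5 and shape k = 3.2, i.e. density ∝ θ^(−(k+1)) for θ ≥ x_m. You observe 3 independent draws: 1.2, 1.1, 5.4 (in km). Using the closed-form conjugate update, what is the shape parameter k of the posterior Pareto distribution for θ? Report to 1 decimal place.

6.2

A Pareto(scale x_m, shape k) prior on the upper bound θ of Uniform(0, θ) is conjugate: posterior is Pareto(max(x_m, max xᵢ), k + n).
Sample maximum = 5.4; prior scale x_m = 12.5 → posterior scale = max = 12.5.
Posterior shape = 3.2 + 3 = 6.2.
Posterior shape k = 6.2.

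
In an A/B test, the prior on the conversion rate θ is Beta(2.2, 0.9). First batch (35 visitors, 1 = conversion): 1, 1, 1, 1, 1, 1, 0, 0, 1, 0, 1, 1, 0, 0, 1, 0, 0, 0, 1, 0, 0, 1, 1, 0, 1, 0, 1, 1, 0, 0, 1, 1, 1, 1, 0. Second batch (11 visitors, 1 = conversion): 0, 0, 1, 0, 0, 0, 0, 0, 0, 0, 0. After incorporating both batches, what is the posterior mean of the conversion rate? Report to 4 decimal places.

0.4725

The Beta prior is conjugate to a Binomial/Bernoulli likelihood; the update adds successes to α and failures to β.
After batch 1: Beta(2.2+20, 0.9+15) = Beta(22.2, 15.9).
After batch 2: Beta(22.2+1, 15.9+10) = Beta(23.2, 25.9).
Posterior mean = α/(α+β) = 23.2/49.1 = 0.4725.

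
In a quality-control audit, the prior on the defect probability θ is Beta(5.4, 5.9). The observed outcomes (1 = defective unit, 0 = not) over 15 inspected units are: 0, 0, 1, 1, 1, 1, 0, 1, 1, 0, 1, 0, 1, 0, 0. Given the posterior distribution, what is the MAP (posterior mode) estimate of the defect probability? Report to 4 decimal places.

The Beta prior is conjugate to a Binomial/Bernoulli likelihood; the update adds successes to α and failures to β.
Posterior: Beta(α+k, β+n−k) = Beta(5.4+8, 5.9+7) = Beta(13.4, 12.9).
Mode of Beta(a,b) for a,b>1 is (a−1)/(a+b−2) = 12.4/24.3 = 0.5103.

0.5103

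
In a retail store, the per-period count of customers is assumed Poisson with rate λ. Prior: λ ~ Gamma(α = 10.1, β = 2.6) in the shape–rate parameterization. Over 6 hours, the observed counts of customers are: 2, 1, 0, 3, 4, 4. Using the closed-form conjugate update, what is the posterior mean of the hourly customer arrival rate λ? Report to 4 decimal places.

2.8023

With a Gamma(shape α, rate β) prior, the Poisson likelihood is conjugate: the posterior is Gamma(α + ΣXᵢ, β + n).
Sum of counts S = 14 over n = 6 hours.
Posterior: Gamma(α+S, β+n) = Gamma(10.1+14, 2.6+6) = Gamma(24.1, 8.6).
Posterior mean = α/β = 24.1/8.6 = 2.8023.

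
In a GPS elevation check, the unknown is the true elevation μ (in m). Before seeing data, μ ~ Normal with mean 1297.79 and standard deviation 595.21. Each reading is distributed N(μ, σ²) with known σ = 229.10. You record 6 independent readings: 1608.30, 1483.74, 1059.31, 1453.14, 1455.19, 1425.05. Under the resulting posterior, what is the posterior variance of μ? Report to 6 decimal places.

8537.004864

For Normal data with known variance σ², a Normal(μ₀, σ₀²) prior on μ is conjugate. Posterior precision = 1/σ₀² + n/σ²; posterior mean is the precision-weighted average of μ₀ and x̄.
σ₀² = 595.21² = 354274.9441, σ² = 229.10² = 52486.81; σ² + n·σ₀² = 52486.81 + 6·354274.9441 = 2178136.4746.
Posterior precision = 1/σ₀² + n/σ² = 1/354274.9441 + 6/52486.81 = (σ² + n·σ₀²)/(σ₀²σ²) = 2178136.4746/(354274.9441·52486.81); posterior variance σₙ² = σ₀²σ²/(σ² + n·σ₀²) = 354274.9441·52486.81/2178136.4746 = 8537.004864.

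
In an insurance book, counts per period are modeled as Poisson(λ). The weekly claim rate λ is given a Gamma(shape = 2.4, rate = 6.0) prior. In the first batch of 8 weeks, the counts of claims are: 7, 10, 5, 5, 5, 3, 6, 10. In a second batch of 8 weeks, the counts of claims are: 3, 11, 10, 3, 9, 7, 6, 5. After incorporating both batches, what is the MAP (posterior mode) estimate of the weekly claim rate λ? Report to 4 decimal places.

With a Gamma(shape α, rate β) prior, the Poisson likelihood is conjugate: the posterior is Gamma(α + ΣXᵢ, β + n).
Batch 1: sum of counts S = 51 over n = 8 weeks.
After batch 1: Gamma(α+S, β+n) = Gamma(2.4+51, 6.0+8) = Gamma(53.4, 14.0).
Batch 2: sum of counts S = 54 over n = 8 weeks.
After batch 2: Gamma(α+S, β+n) = Gamma(53.4+54, 14.0+8) = Gamma(107.4, 22.0).
Mode of Gamma(α,β) for α≥1 is (α−1)/β = 106.4/22.0 = 4.8364.

4.8364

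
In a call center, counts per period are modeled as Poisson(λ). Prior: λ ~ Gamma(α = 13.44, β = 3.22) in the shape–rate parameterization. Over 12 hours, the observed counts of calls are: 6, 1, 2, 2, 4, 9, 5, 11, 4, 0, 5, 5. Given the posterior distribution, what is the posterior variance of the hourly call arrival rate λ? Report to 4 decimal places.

With a Gamma(shape α, rate β) prior, the Poisson likelihood is conjugate: the posterior is Gamma(α + ΣXᵢ, β + n).
Sum of counts S = 54 over n = 12 hours.
Posterior: Gamma(α+S, β+n) = Gamma(13.44+54, 3.22+12) = Gamma(67.44, 15.22).
Var = α/β² = 67.44/15.22² = 0.2911.

0.2911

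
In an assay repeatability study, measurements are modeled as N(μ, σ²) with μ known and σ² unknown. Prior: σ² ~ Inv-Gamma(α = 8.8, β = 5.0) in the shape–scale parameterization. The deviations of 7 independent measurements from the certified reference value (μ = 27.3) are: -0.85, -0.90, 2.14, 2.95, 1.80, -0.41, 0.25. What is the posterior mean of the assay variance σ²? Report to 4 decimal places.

With known mean μ and an Inverse-Gamma(α, β) prior on σ², the Normal likelihood is conjugate: posterior is Inv-Gamma(α + n/2, β + Σ(xᵢ−μ)²/2).
Σ(xᵢ−μ)² = (-0.85)² + (-0.90)² + (2.14)² + (2.95)² + (1.80)² + (-0.41)² + (0.25)² = 18.2852.
Posterior: Inv-Gamma(8.8 + 7/2, 5.0 + 18.2852/2) = Inv-Gamma(12.30, 14.14260).
E[σ²|data] = β/(α−1) = 14.14260/11.30 = 1.2516.

1.2516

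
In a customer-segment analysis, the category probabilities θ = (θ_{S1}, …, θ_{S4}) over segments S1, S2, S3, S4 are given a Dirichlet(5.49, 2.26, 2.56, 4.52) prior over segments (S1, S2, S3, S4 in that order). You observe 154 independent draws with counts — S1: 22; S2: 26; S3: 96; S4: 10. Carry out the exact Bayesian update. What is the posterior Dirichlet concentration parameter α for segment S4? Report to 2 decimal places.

The Dirichlet prior is conjugate to the Multinomial likelihood: each posterior αⱼ = prior αⱼ + observed count nⱼ.
Posterior concentration: (27.49, 28.26, 98.56, 14.52), total = 168.83.
α_{S4} = 4.52 + 10 = 14.52.

14.52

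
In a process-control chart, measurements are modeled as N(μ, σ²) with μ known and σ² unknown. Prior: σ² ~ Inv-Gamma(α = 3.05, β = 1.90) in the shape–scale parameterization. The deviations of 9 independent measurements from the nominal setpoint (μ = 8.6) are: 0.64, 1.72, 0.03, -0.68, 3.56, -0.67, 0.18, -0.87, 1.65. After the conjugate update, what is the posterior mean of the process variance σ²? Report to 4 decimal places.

1.8523

With known mean μ and an Inverse-Gamma(α, β) prior on σ², the Normal likelihood is conjugate: posterior is Inv-Gamma(α + n/2, β + Σ(xᵢ−μ)²/2).
Σ(xᵢ−μ)² = (0.64)² + (1.72)² + (0.03)² + (-0.68)² + (3.56)² + (-0.67)² + (0.18)² + (-0.87)² + (1.65)² = 20.4656.
Posterior: Inv-Gamma(3.05 + 9/2, 1.90 + 20.4656/2) = Inv-Gamma(7.55, 12.13280).
E[σ²|data] = β/(α−1) = 12.13280/6.55 = 1.8523.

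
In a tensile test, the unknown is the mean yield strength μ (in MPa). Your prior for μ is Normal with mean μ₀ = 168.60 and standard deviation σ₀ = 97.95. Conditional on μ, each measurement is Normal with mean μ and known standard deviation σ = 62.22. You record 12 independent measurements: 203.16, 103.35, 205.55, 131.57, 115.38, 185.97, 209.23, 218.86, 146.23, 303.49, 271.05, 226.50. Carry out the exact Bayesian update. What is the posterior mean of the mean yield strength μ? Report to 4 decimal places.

For Normal data with known variance σ², a Normal(μ₀, σ₀²) prior on μ is conjugate. Posterior precision = 1/σ₀² + n/σ²; posterior mean is the precision-weighted average of μ₀ and x̄.
Σxᵢ = 203.16 + 103.35 + 205.55 + 131.57 + 115.38 + 185.97 + 209.23 + 218.86 + 146.23 + 303.49 + 271.05 + 226.50 = 2320.34, so n·x̄ = 2320.34.
σ₀² = 97.95² = 9594.2025, σ² = 62.22² = 3871.3284; σ² + n·σ₀² = 3871.3284 + 12·9594.2025 = 119001.7584.
Posterior mean = (μ₀/σ₀² + n·x̄/σ²)/(1/σ₀² + n/σ²) = (σ²·μ₀ + σ₀²·n·x̄)/(σ² + n·σ₀²) = (3871.3284·168.60 + 9594.2025·2320.34)/119001.7584 = 22914517.79709/119001.7584 = 192.5561.

192.5561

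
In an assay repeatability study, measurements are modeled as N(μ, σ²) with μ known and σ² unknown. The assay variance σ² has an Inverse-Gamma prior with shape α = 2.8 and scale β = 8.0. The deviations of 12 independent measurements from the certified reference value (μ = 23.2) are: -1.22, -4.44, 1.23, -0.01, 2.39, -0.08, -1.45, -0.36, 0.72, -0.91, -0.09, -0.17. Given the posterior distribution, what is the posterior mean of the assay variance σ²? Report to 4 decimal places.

3.0801

With known mean μ and an Inverse-Gamma(α, β) prior on σ², the Normal likelihood is conjugate: posterior is Inv-Gamma(α + n/2, β + Σ(xᵢ−μ)²/2).
Σ(xᵢ−μ)² = (-1.22)² + (-4.44)² + (1.23)² + (-0.01)² + (2.39)² + (-0.08)² + (-1.45)² + (-0.36)² + (0.72)² + (-0.91)² + (-0.09)² + (-0.17)² = 32.0491.
Posterior: Inv-Gamma(2.8 + 12/2, 8.0 + 32.0491/2) = Inv-Gamma(8.80, 24.02455).
E[σ²|data] = β/(α−1) = 24.02455/7.80 = 3.0801.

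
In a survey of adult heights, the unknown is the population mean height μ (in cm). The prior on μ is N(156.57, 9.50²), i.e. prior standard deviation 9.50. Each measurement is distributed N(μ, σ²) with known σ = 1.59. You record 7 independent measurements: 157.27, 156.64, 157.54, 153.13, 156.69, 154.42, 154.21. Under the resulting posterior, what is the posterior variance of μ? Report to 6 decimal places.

For Normal data with known variance σ², a Normal(μ₀, σ₀²) prior on μ is conjugate. Posterior precision = 1/σ₀² + n/σ²; posterior mean is the precision-weighted average of μ₀ and x̄.
σ₀² = 9.50² = 90.25, σ² = 1.59² = 2.5281; σ² + n·σ₀² = 2.5281 + 7·90.25 = 634.2781.
Posterior precision = 1/σ₀² + n/σ² = 1/90.25 + 7/2.5281 = (σ² + n·σ₀²)/(σ₀²σ²) = 634.2781/(90.25·2.5281); posterior variance σₙ² = σ₀²σ²/(σ² + n·σ₀²) = 90.25·2.5281/634.2781 = 0.359718.

0.359718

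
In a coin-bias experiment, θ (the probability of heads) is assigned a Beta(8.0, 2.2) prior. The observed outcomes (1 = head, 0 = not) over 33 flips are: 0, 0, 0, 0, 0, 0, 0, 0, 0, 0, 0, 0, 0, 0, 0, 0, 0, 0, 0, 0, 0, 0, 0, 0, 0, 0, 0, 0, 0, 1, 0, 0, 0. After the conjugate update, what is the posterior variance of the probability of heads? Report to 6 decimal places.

0.003731

The Beta prior is conjugate to a Binomial/Bernoulli likelihood; the update adds successes to α and failures to β.
Posterior: Beta(α+k, β+n−k) = Beta(8.0+1, 2.2+32) = Beta(9.0, 34.2).
Var = αβ/((α+β)²(α+β+1)) = 9.0·34.2/(43.2²·44.2) = 0.003731.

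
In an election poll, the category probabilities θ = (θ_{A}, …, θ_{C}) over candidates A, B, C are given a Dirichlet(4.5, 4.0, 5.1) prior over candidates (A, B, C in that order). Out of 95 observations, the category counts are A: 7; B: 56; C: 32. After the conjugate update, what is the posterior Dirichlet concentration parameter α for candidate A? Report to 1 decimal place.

The Dirichlet prior is conjugate to the Multinomial likelihood: each posterior αⱼ = prior αⱼ + observed count nⱼ.
Posterior concentration: (11.5, 60.0, 37.1), total = 108.6.
α_{A} = 4.5 + 7 = 11.5.

11.5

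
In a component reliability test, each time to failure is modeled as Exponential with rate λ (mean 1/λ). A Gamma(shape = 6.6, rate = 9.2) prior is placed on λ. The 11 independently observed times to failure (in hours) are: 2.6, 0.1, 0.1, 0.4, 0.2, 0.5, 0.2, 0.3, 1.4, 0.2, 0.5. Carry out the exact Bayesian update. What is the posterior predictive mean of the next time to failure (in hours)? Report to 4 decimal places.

0.9458

With a Gamma(shape α, rate β) prior on the exponential rate λ, the posterior after n observations with total T = Σxᵢ is Gamma(α+n, β+T).
Sum of observations T = 6.5 hours; n = 11.
Posterior: Gamma(6.6+11, 9.2+6.5) = Gamma(17.6, 15.7).
The predictive distribution for the next observation is Lomax; its mean is β/(α−1) = 15.7/16.6 = 0.9458.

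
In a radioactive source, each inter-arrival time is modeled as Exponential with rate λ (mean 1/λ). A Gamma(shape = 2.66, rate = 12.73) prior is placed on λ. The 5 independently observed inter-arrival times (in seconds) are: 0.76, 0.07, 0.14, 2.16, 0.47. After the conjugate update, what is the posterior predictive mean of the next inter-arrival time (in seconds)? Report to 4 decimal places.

With a Gamma(shape α, rate β) prior on the exponential rate λ, the posterior after n observations with total T = Σxᵢ is Gamma(α+n, β+T).
Sum of observations T = 3.60 seconds; n = 5.
Posterior: Gamma(2.66+5, 12.73+3.60) = Gamma(7.66, 16.33).
The predictive distribution for the next observation is Lomax; its mean is β/(α−1) = 16.33/6.66 = 2.4520.

2.4520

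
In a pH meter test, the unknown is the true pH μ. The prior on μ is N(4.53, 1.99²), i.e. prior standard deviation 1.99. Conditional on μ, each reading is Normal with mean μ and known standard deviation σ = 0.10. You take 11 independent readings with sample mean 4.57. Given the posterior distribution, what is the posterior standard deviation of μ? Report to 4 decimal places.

For Normal data with known variance σ², a Normal(μ₀, σ₀²) prior on μ is conjugate. Posterior precision = 1/σ₀² + n/σ²; posterior mean is the precision-weighted average of μ₀ and x̄.
σ₀² = 1.99² = 3.9601, σ² = 0.10² = 0.01; σ² + n·σ₀² = 0.01 + 11·3.9601 = 43.5711.
Posterior precision = 1/σ₀² + n/σ² = 1/3.9601 + 11/0.01 = (σ² + n·σ₀²)/(σ₀²σ²) = 43.5711/(3.9601·0.01); posterior variance σₙ² = σ₀²σ²/(σ² + n·σ₀²) = 3.9601·0.01/43.5711 = 0.000909.
Posterior SD = √σₙ² = √(3.9601·0.01/43.5711) = 0.0301.

0.0301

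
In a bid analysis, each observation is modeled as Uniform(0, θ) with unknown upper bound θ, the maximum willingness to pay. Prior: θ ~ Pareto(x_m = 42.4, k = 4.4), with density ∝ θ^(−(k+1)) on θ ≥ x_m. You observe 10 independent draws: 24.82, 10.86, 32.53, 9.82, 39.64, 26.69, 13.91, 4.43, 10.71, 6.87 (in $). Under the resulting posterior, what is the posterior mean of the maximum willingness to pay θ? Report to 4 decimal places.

A Pareto(scale x_m, shape k) prior on the upper bound θ of Uniform(0, θ) is conjugate: posterior is Pareto(max(x_m, max xᵢ), k + n).
Sample maximum = 39.64; prior scale x_m = 42.4 → posterior scale = max = 42.40.
Posterior shape = 4.4 + 10 = 14.4.
E[θ|data] = k·x_m/(k−1) = 14.4·42.40/13.4 = 45.5642.

45.5642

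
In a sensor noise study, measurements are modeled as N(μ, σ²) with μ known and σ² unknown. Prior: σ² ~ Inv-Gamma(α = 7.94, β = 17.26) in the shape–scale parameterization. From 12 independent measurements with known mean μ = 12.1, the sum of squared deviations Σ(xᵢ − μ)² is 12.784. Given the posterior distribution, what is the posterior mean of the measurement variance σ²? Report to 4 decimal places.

With known mean μ and an Inverse-Gamma(α, β) prior on σ², the Normal likelihood is conjugate: posterior is Inv-Gamma(α + n/2, β + Σ(xᵢ−μ)²/2).
Posterior: Inv-Gamma(7.94 + 12/2, 17.26 + 12.784/2) = Inv-Gamma(13.94, 23.6520).
E[σ²|data] = β/(α−1) = 23.6520/12.94 = 1.8278.

1.8278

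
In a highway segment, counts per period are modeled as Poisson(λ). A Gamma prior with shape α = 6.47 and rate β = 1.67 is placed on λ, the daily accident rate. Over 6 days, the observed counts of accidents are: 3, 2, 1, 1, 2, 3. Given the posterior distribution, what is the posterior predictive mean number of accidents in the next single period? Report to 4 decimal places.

With a Gamma(shape α, rate β) prior, the Poisson likelihood is conjugate: the posterior is Gamma(α + ΣXᵢ, β + n).
Sum of counts S = 12 over n = 6 days.
Posterior: Gamma(α+S, β+n) = Gamma(6.47+12, 1.67+6) = Gamma(18.47, 7.67).
The predictive distribution for one future period is NegBinom with mean α/β = 2.4081.

2.4081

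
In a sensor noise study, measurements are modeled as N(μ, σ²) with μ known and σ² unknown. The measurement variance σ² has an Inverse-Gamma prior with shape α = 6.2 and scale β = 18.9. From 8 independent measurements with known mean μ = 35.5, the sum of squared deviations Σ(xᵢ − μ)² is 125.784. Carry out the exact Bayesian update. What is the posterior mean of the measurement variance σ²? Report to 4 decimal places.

With known mean μ and an Inverse-Gamma(α, β) prior on σ², the Normal likelihood is conjugate: posterior is Inv-Gamma(α + n/2, β + Σ(xᵢ−μ)²/2).
Posterior: Inv-Gamma(6.2 + 8/2, 18.9 + 125.784/2) = Inv-Gamma(10.20, 81.7920).
E[σ²|data] = β/(α−1) = 81.7920/9.20 = 8.8904.

8.8904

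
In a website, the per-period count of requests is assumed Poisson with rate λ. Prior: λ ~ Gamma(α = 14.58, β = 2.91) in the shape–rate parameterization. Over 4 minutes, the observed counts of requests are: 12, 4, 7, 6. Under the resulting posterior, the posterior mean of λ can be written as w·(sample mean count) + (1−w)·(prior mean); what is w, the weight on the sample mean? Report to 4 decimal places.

0.5789

With a Gamma(shape α, rate β) prior, the Poisson likelihood is conjugate: the posterior is Gamma(α + ΣXᵢ, β + n).
Posterior mean = (α₀+S)/(β₀+n) = [n/(β₀+n)]·(S/n) + [β₀/(β₀+n)]·(α₀/β₀), so only n and β₀ enter the weight.
Weight on data w = n/(β₀+n) = 4/(2.91+4) = 4/6.91 = 0.5789.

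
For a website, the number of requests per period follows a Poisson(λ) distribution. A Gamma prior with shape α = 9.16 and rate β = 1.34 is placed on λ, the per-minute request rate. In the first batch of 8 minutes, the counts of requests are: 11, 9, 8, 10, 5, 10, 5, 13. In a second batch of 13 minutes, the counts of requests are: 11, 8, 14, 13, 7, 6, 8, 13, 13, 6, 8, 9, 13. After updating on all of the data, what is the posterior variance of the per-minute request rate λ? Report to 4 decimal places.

0.4191

With a Gamma(shape α, rate β) prior, the Poisson likelihood is conjugate: the posterior is Gamma(α + ΣXᵢ, β + n).
Batch 1: sum of counts S = 71 over n = 8 minutes.
After batch 1: Gamma(α+S, β+n) = Gamma(9.16+71, 1.34+8) = Gamma(80.16, 9.34).
Batch 2: sum of counts S = 129 over n = 13 minutes.
After batch 2: Gamma(α+S, β+n) = Gamma(80.16+129, 9.34+13) = Gamma(209.16, 22.34).
Var = α/β² = 209.16/22.34² = 0.4191.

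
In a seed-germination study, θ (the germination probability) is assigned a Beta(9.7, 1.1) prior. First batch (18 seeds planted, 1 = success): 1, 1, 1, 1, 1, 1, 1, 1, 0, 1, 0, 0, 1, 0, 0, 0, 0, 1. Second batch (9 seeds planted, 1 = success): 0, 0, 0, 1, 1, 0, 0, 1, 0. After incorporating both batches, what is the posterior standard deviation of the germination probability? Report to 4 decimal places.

The Beta prior is conjugate to a Binomial/Bernoulli likelihood; the update adds successes to α and failures to β.
After batch 1: Beta(9.7+11, 1.1+7) = Beta(20.7, 8.1).
After batch 2: Beta(20.7+3, 8.1+6) = Beta(23.7, 14.1).
Var = αβ/((α+β)²(α+β+1)) = 23.7·14.1/(37.8²·38.8) = 0.00602771; SD = √0.00602771 = 0.0776.

0.0776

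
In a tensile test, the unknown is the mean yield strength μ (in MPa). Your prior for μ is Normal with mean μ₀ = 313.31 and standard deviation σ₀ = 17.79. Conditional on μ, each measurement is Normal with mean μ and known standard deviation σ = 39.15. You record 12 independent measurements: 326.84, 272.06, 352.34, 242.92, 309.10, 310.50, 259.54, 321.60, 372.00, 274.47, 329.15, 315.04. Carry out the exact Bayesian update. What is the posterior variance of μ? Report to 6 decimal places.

For Normal data with known variance σ², a Normal(μ₀, σ₀²) prior on μ is conjugate. Posterior precision = 1/σ₀² + n/σ²; posterior mean is the precision-weighted average of μ₀ and x̄.
σ₀² = 17.79² = 316.4841, σ² = 39.15² = 1532.7225; σ² + n·σ₀² = 1532.7225 + 12·316.4841 = 5330.5317.
Posterior precision = 1/σ₀² + n/σ² = 1/316.4841 + 12/1532.7225 = (σ² + n·σ₀²)/(σ₀²σ²) = 5330.5317/(316.4841·1532.7225); posterior variance σₙ² = σ₀²σ²/(σ² + n·σ₀²) = 316.4841·1532.7225/5330.5317 = 91.000735.

91.000735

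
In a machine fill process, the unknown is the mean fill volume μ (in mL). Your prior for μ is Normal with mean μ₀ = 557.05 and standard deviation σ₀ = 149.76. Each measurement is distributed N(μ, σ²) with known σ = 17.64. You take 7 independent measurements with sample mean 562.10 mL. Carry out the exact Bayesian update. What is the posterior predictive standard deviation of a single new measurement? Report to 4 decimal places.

18.8556

For Normal data with known variance σ², a Normal(μ₀, σ₀²) prior on μ is conjugate. Posterior precision = 1/σ₀² + n/σ²; posterior mean is the precision-weighted average of μ₀ and x̄.
σ₀² = 149.76² = 22428.0576, σ² = 17.64² = 311.1696; σ² + n·σ₀² = 311.1696 + 7·22428.0576 = 157307.5728.
Posterior precision = 1/σ₀² + n/σ² = 1/22428.0576 + 7/311.1696 = (σ² + n·σ₀²)/(σ₀²σ²) = 157307.5728/(22428.0576·311.1696); posterior variance σₙ² = σ₀²σ²/(σ² + n·σ₀²) = 22428.0576·311.1696/157307.5728 = 44.364868.
Predictive variance for one new observation = σₙ² + σ² = 22428.0576·311.1696/157307.5728 + 311.1696 = σ²·(σ₀² + 157307.5728)/157307.5728 = 311.1696·179735.6304/157307.5728 = 355.534468; SD = √(311.1696·179735.6304/157307.5728) = 18.8556.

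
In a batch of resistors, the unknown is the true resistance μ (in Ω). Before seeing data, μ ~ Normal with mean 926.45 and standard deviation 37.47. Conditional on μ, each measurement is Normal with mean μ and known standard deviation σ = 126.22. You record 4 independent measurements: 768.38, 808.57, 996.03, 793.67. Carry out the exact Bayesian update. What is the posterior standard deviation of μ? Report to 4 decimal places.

32.2191

For Normal data with known variance σ², a Normal(μ₀, σ₀²) prior on μ is conjugate. Posterior precision = 1/σ₀² + n/σ²; posterior mean is the precision-weighted average of μ₀ and x̄.
σ₀² = 37.47² = 1404.0009, σ² = 126.22² = 15931.4884; σ² + n·σ₀² = 15931.4884 + 4·1404.0009 = 21547.492.
Posterior precision = 1/σ₀² + n/σ² = 1/1404.0009 + 4/15931.4884 = (σ² + n·σ₀²)/(σ₀²σ²) = 21547.492/(1404.0009·15931.4884); posterior variance σₙ² = σ₀²σ²/(σ² + n·σ₀²) = 1404.0009·15931.4884/21547.492 = 1038.070883.
Posterior SD = √σₙ² = √(1404.0009·15931.4884/21547.492) = 32.2191.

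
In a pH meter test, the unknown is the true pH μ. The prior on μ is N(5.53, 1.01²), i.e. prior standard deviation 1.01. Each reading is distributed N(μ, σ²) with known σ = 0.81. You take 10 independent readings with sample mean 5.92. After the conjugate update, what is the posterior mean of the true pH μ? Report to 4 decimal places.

For Normal data with known variance σ², a Normal(μ₀, σ₀²) prior on μ is conjugate. Posterior precision = 1/σ₀² + n/σ²; posterior mean is the precision-weighted average of μ₀ and x̄.
n·x̄ = 10·5.92 = 59.2.
σ₀² = 1.01² = 1.0201, σ² = 0.81² = 0.6561; σ² + n·σ₀² = 0.6561 + 10·1.0201 = 10.8571.
Posterior mean = (μ₀/σ₀² + n·x̄/σ²)/(1/σ₀² + n/σ²) = (σ²·μ₀ + σ₀²·n·x̄)/(σ² + n·σ₀²) = (0.6561·5.53 + 1.0201·59.2)/10.8571 = 64.018153/10.8571 = 5.8964.

5.8964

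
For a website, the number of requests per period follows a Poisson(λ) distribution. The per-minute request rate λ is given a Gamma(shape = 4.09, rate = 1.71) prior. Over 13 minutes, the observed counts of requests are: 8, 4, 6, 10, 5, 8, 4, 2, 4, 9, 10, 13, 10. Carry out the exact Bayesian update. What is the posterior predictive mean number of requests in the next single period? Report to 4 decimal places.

With a Gamma(shape α, rate β) prior, the Poisson likelihood is conjugate: the posterior is Gamma(α + ΣXᵢ, β + n).
Sum of counts S = 93 over n = 13 minutes.
Posterior: Gamma(α+S, β+n) = Gamma(4.09+93, 1.71+13) = Gamma(97.09, 14.71).
The predictive distribution for one future period is NegBinom with mean α/β = 6.6003.

6.6003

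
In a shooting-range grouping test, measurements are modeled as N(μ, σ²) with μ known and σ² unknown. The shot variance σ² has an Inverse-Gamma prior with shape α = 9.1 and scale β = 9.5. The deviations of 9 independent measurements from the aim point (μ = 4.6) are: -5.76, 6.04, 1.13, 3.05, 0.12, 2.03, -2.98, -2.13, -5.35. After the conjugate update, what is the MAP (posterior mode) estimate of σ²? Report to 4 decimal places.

4.9799

With known mean μ and an Inverse-Gamma(α, β) prior on σ², the Normal likelihood is conjugate: posterior is Inv-Gamma(α + n/2, β + Σ(xᵢ−μ)²/2).
Σ(xᵢ−μ)² = (-5.76)² + (6.04)² + (1.13)² + (3.05)² + (0.12)² + (2.03)² + (-2.98)² + (-2.13)² + (-5.35)² = 126.4137.
Posterior: Inv-Gamma(9.1 + 9/2, 9.5 + 126.4137/2) = Inv-Gamma(13.60, 72.70685).
Mode = β/(α+1) = 72.70685/14.60 = 4.9799.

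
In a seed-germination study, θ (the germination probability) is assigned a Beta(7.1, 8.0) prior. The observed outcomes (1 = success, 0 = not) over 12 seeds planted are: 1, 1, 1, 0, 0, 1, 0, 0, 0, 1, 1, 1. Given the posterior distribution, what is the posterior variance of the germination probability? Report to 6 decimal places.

The Beta prior is conjugate to a Binomial/Bernoulli likelihood; the update adds successes to α and failures to β.
Posterior: Beta(α+k, β+n−k) = Beta(7.1+7, 8.0+5) = Beta(14.1, 13.0).
Var = αβ/((α+β)²(α+β+1)) = 14.1·13.0/(27.1²·28.1) = 0.008882.

0.008882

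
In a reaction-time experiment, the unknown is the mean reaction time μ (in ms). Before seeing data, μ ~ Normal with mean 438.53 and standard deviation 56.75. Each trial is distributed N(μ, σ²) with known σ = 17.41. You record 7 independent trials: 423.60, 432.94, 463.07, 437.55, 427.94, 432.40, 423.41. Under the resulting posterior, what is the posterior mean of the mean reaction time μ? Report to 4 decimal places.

434.4703

For Normal data with known variance σ², a Normal(μ₀, σ₀²) prior on μ is conjugate. Posterior precision = 1/σ₀² + n/σ²; posterior mean is the precision-weighted average of μ₀ and x̄.
Σxᵢ = 423.60 + 432.94 + 463.07 + 437.55 + 427.94 + 432.40 + 423.41 = 3040.91, so n·x̄ = 3040.91.
σ₀² = 56.75² = 3220.5625, σ² = 17.41² = 303.1081; σ² + n·σ₀² = 303.1081 + 7·3220.5625 = 22847.0456.
Posterior mean = (μ₀/σ₀² + n·x̄/σ²)/(1/σ₀² + n/σ²) = (σ²·μ₀ + σ₀²·n·x̄)/(σ² + n·σ₀²) = (303.1081·438.53 + 3220.5625·3040.91)/22847.0456 = 9926362.706968/22847.0456 = 434.4703.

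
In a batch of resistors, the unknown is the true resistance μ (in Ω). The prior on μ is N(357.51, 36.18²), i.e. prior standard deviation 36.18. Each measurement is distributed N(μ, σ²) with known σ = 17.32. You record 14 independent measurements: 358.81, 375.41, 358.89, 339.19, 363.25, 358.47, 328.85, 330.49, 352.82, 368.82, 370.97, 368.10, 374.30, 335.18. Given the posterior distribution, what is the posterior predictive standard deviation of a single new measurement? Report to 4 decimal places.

17.9183

For Normal data with known variance σ², a Normal(μ₀, σ₀²) prior on μ is conjugate. Posterior precision = 1/σ₀² + n/σ²; posterior mean is the precision-weighted average of μ₀ and x̄.
σ₀² = 36.18² = 1308.9924, σ² = 17.32² = 299.9824; σ² + n·σ₀² = 299.9824 + 14·1308.9924 = 18625.876.
Posterior precision = 1/σ₀² + n/σ² = 1/1308.9924 + 14/299.9824 = (σ² + n·σ₀²)/(σ₀²σ²) = 18625.876/(1308.9924·299.9824); posterior variance σₙ² = σ₀²σ²/(σ² + n·σ₀²) = 1308.9924·299.9824/18625.876 = 21.082213.
Predictive variance for one new observation = σₙ² + σ² = 1308.9924·299.9824/18625.876 + 299.9824 = σ²·(σ₀² + 18625.876)/18625.876 = 299.9824·19934.8684/18625.876 = 321.064613; SD = √(299.9824·19934.8684/18625.876) = 17.9183.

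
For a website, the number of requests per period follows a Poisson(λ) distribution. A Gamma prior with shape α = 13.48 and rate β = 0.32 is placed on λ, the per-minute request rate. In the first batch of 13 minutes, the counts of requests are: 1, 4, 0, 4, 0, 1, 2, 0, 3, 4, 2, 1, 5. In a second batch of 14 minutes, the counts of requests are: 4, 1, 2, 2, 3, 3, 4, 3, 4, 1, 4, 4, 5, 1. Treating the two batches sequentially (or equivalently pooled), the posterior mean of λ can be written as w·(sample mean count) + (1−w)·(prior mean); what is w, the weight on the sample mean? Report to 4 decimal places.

0.9883

With a Gamma(shape α, rate β) prior, the Poisson likelihood is conjugate: the posterior is Gamma(α + ΣXᵢ, β + n).
Total number of minutes: n = 13 + 14 = 27.
Posterior mean = (α₀+S)/(β₀+n) = [n/(β₀+n)]·(S/n) + [β₀/(β₀+n)]·(α₀/β₀), so only n and β₀ enter the weight.
Weight on data w = n/(β₀+n) = 27/(0.32+27) = 27/27.32 = 0.9883.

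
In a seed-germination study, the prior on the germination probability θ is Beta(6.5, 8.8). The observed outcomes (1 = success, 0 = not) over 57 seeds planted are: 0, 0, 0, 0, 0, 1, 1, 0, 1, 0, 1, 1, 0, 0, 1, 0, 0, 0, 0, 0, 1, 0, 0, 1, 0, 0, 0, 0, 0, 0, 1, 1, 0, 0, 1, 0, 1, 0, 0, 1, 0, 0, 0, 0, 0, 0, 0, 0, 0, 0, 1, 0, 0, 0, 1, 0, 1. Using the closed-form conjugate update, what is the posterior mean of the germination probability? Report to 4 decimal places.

0.3112

The Beta prior is conjugate to a Binomial/Bernoulli likelihood; the update adds successes to α and failures to β.
Posterior: Beta(α+k, β+n−k) = Beta(6.5+16, 8.8+41) = Beta(22.5, 49.8).
Posterior mean = α/(α+β) = 22.5/72.3 = 0.3112.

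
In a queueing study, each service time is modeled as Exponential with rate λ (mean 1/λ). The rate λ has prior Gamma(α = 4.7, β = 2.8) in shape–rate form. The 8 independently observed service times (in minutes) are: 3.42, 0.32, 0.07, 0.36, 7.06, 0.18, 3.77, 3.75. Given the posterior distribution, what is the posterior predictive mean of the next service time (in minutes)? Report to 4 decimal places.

1.8573

With a Gamma(shape α, rate β) prior on the exponential rate λ, the posterior after n observations with total T = Σxᵢ is Gamma(α+n, β+T).
Sum of observations T = 18.93 minutes; n = 8.
Posterior: Gamma(4.7+8, 2.8+18.93) = Gamma(12.7, 21.73).
The predictive distribution for the next observation is Lomax; its mean is β/(α−1) = 21.73/11.7 = 1.8573.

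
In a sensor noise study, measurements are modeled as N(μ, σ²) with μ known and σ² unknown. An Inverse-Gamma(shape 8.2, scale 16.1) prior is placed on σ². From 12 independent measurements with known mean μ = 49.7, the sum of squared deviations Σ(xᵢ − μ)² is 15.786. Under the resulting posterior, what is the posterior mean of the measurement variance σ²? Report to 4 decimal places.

With known mean μ and an Inverse-Gamma(α, β) prior on σ², the Normal likelihood is conjugate: posterior is Inv-Gamma(α + n/2, β + Σ(xᵢ−μ)²/2).
Posterior: Inv-Gamma(8.2 + 12/2, 16.1 + 15.786/2) = Inv-Gamma(14.20, 23.9930).
E[σ²|data] = β/(α−1) = 23.9930/13.20 = 1.8177.

1.8177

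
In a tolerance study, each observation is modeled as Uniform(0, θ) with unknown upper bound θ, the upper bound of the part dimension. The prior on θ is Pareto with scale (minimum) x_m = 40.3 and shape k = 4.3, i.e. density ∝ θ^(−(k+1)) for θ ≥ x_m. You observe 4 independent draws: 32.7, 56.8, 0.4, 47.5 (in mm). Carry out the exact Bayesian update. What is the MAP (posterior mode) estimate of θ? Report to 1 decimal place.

56.8

A Pareto(scale x_m, shape k) prior on the upper bound θ of Uniform(0, θ) is conjugate: posterior is Pareto(max(x_m, max xᵢ), k + n).
Sample maximum = 56.8; prior scale x_m = 40.3 → posterior scale = max = 56.8.
Posterior shape = 4.3 + 4 = 8.3.
The Pareto density is decreasing on [x_m, ∞), so the mode is x_m = 56.8.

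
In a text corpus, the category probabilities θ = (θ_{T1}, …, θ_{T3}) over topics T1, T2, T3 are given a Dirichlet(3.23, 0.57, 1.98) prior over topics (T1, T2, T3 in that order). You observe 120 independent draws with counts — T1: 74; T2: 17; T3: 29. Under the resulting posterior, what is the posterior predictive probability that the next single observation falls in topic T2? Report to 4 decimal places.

0.1397

The Dirichlet prior is conjugate to the Multinomial likelihood: each posterior αⱼ = prior αⱼ + observed count nⱼ.
Posterior concentration: (77.23, 17.57, 30.98), total = 125.78.
P(next = T2 | data) = α_{T2}/Σα = 0.1397.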